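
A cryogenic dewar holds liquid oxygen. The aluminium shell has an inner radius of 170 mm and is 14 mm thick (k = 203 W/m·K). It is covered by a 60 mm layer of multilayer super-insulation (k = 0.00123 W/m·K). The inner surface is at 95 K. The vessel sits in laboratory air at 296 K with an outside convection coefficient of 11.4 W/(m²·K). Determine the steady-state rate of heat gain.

Radial (spherical) resistances in series:
R_aluminium shell = (1/0.17 − 1/0.184)/(4π×203) = 1.755×10^-4 K/W
R_multilayer super-insulation = (1/0.184 − 1/0.244)/(4π×0.00123) = 86.46 K/W
R_outer film = 1/(h·4πr_o²) = 1/(11.4×4π×0.244²) = 0.1172 K/W
R_total = 86.58 K/W
Q = ΔT/R_total = 201/86.58

Q ≈ 2.32 W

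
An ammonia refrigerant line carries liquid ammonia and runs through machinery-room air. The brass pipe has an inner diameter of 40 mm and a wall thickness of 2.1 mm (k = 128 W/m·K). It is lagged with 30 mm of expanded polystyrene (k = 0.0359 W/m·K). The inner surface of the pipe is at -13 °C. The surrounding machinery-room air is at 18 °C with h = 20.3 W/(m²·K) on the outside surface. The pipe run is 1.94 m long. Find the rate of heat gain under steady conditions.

Per-layer cylindrical resistances, series-summed:
R_brass pipe wall = ln(22.1/20)/(2π×128×1.94) = 6.399×10^-5 K/W
R_expanded polystyrene = ln(52.1/22.1)/(2π×0.0359×1.94) = 1.96 K/W
R_outer film = 1/(h_o·2πr_oL) = 1/(20.3×2π×0.0521×1.94) = 0.07757 K/W
R_total = 2.037 K/W
Q = ΔT/R_total = 31/2.037

Q ≈ 15.2 W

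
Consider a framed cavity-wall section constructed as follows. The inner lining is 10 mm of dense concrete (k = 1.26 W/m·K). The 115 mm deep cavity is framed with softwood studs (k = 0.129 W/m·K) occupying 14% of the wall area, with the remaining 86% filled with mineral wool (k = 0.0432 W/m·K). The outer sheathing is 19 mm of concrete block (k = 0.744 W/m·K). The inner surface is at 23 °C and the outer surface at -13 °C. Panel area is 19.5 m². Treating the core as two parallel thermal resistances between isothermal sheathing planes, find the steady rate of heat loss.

Sheathing layers in series; stud and cavity paths in parallel between them.
R_inner = 0.01/(1.26×19.5) = 4.07×10^-4 K/W
R_stud  = 0.115/(0.129×0.14×19.5) = 0.3265 K/W
R_cav   = 0.115/(0.0432×0.86×19.5) = 0.1587 K/W
1/R_core = 1/R_stud + 1/R_cav → R_core = 0.1068 K/W
R_outer = 0.019/(0.744×19.5) = 0.00131 K/W
R_total = 0.1085 K/W
Q = ΔT/R_total = 36/0.1085

Q ≈ 332 W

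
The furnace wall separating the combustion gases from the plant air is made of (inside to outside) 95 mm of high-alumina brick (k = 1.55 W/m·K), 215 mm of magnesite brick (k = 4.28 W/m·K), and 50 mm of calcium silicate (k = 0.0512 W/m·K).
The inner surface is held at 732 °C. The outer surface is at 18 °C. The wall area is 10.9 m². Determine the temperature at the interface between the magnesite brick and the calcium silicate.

Model the wall as resistances in series:
R_high-alumina brick = L/(kA) = 0.095/(1.55×10.9) = 0.005623 K/W
R_magnesite brick = L/(kA) = 0.215/(4.28×10.9) = 0.004609 K/W
R_calcium silicate = L/(kA) = 0.05/(0.0512×10.9) = 0.08959 K/W
R_total = 0.09982 K/W;  Q = ΔT/R_total = 714/0.09982 = 7153 W
T_interface = T_inner − Q·ΣR(inner→interface) = 732 − 7150×0.01023

T ≈ 659 °C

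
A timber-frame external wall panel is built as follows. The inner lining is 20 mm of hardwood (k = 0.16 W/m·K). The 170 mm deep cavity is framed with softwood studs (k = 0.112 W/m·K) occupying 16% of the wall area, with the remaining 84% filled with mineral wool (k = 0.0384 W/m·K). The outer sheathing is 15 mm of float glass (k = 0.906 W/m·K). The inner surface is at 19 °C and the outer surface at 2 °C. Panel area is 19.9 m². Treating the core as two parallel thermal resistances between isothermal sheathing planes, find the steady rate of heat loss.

Q ≈ 95.8 W

Sheathing layers in series; stud and cavity paths in parallel between them.
R_inner = 0.02/(0.16×19.9) = 0.006281 K/W
R_stud  = 0.17/(0.112×0.16×19.9) = 0.4767 K/W
R_cav   = 0.17/(0.0384×0.84×19.9) = 0.2648 K/W
1/R_core = 1/R_stud + 1/R_cav → R_core = 0.1703 K/W
R_outer = 0.015/(0.906×19.9) = 8.32×10^-4 K/W
R_total = 0.1774 K/W
Q = ΔT/R_total = 17/0.1774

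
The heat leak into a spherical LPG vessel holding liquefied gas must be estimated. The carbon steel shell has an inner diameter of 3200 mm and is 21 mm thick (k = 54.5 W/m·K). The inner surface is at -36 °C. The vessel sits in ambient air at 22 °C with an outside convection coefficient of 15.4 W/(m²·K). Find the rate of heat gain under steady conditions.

Q ≈ 29300 W

Each spherical layer contributes R = (1/r_i − 1/r_o)/(4πk):
R_carbon steel shell = (1/1.6 − 1/1.621)/(4π×54.5) = 1.182×10^-5 K/W
R_outer film = 1/(h·4πr_o²) = 1/(15.4×4π×1.621²) = 0.001967 K/W
R_total = 0.001978 K/W
Q = ΔT/R_total = 58/0.001978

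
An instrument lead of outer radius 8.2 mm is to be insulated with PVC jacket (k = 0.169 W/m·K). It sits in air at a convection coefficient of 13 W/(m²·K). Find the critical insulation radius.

r_cr ≈ 13 mm

For a cylinder r_cr = k/h = 0.169/13
r_cr = 13 mm; since the bare radius (8.2 mm) is below r_cr, adding a thin layer of insulation will *increase* heat loss.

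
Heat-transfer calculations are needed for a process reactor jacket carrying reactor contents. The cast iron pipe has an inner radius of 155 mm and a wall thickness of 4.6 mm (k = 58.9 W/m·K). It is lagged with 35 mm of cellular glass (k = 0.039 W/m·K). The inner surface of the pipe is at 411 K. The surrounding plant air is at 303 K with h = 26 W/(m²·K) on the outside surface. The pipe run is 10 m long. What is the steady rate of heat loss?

Treating each annulus and film as a series resistance:
R_cast iron pipe wall = ln(159.6/155)/(2π×58.9×10) = 7.903×10^-6 K/W
R_cellular glass = ln(194.6/159.6)/(2π×0.039×10) = 0.08091 K/W
R_outer film = 1/(h_o·2πr_oL) = 1/(26×2π×0.1946×10) = 0.003146 K/W
R_total = 0.08407 K/W
Q = ΔT/R_total = 108/0.08407

Q ≈ 1280 W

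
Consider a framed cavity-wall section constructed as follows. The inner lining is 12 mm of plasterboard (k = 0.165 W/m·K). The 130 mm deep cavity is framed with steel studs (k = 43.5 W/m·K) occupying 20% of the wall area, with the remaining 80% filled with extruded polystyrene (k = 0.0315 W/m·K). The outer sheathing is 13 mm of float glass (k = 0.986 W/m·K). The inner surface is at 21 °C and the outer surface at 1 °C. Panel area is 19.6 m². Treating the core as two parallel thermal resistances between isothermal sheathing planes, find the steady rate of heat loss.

Q ≈ 3890 W

Sheathing layers in series; stud and cavity paths in parallel between them.
R_inner = 0.012/(0.165×19.6) = 0.003711 K/W
R_stud  = 0.13/(43.5×0.2×19.6) = 7.624×10^-4 K/W
R_cav   = 0.13/(0.0315×0.8×19.6) = 0.2632 K/W
1/R_core = 1/R_stud + 1/R_cav → R_core = 7.602×10^-4 K/W
R_outer = 0.013/(0.986×19.6) = 6.727×10^-4 K/W
R_total = 0.005143 K/W
Q = ΔT/R_total = 20/0.005143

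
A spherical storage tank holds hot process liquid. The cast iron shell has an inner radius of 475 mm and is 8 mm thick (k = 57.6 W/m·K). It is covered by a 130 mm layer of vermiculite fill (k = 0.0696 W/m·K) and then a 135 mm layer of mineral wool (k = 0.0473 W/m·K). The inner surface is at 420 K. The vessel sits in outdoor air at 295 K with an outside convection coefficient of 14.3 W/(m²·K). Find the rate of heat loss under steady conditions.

Q ≈ 124 W

Radial (spherical) resistances in series:
R_cast iron shell = (1/0.475 − 1/0.483)/(4π×57.6) = 4.817×10^-5 K/W
R_vermiculite fill = (1/0.483 − 1/0.613)/(4π×0.0696) = 0.502 K/W
R_mineral wool = (1/0.613 − 1/0.748)/(4π×0.0473) = 0.4953 K/W
R_outer film = 1/(h·4πr_o²) = 1/(14.3×4π×0.748²) = 0.009946 K/W
R_total = 1.007 K/W
Q = ΔT/R_total = 125/1.007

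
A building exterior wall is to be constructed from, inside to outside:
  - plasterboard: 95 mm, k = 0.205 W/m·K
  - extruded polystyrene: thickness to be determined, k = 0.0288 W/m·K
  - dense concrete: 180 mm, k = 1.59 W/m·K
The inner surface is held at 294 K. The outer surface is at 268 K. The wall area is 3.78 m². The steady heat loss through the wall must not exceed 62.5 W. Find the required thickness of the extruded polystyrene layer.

Thermal resistances in series:
R_plasterboard = L/(kA) = 0.095/(0.205×3.78) = 0.1226 K/W
R_dense concrete = L/(kA) = 0.18/(1.59×3.78) = 0.02995 K/W
Sum of the known resistances R_other = 0.1525 K/W
Required total resistance R_tot = ΔT/Q_allow = 26/62.5 = 0.416 K/W
R_extruded polystyrene = R_tot − R_other = 0.2635 K/W
L = R·k·A = 0.2635×0.0288×3.78

L ≈ 28.7 mm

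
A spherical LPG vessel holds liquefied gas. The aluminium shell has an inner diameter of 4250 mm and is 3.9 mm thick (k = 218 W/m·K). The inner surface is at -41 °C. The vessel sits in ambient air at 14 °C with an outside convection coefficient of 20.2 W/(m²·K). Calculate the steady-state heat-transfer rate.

Q ≈ 63300 W

Radial (spherical) resistances in series:
R_aluminium shell = (1/2.125 − 1/2.1289)/(4π×218) = 3.147×10^-7 K/W
R_outer film = 1/(h·4πr_o²) = 1/(20.2×4π×2.1289²) = 8.692×10^-4 K/W
R_total = 8.695×10^-4 K/W
Q = ΔT/R_total = 55/8.695×10^-4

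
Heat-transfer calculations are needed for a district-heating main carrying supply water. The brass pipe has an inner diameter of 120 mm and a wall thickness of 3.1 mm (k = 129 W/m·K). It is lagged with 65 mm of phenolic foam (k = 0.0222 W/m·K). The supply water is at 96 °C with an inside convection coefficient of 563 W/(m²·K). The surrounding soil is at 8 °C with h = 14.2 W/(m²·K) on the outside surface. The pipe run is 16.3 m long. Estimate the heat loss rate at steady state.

Q ≈ 278 W

Radial resistances (cylindrical: R_cond = ln(r_o/r_i)/(2πkL), R_conv = 1/(h·2πrL)):
R_inner film = 1/(h_i·2πr₁L) = 1/(563×2π×0.06×16.3) = 2.89×10^-4 K/W
R_brass pipe wall = ln(63.1/60)/(2π×129×16.3) = 3.813×10^-6 K/W
R_phenolic foam = ln(128.1/63.1)/(2π×0.0222×16.3) = 0.3114 K/W
R_outer film = 1/(h_o·2πr_oL) = 1/(14.2×2π×0.1281×16.3) = 0.005368 K/W
R_total = 0.3171 K/W
Q = ΔT/R_total = 88/0.3171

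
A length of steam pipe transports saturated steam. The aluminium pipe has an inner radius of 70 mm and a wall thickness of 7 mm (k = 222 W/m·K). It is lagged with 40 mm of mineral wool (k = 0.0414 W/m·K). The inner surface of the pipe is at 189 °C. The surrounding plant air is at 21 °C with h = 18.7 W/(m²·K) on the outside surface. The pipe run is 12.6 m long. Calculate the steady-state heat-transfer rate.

Q ≈ 1260 W

Per-layer cylindrical resistances, series-summed:
R_aluminium pipe wall = ln(77/70)/(2π×222×12.6) = 5.423×10^-6 K/W
R_mineral wool = ln(117/77)/(2π×0.0414×12.6) = 0.1276 K/W
R_outer film = 1/(h_o·2πr_oL) = 1/(18.7×2π×0.117×12.6) = 0.005773 K/W
R_total = 0.1334 K/W
Q = ΔT/R_total = 168/0.1334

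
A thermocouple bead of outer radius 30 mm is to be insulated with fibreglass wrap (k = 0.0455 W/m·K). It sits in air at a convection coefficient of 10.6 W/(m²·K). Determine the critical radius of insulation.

For a sphere r_cr = 2k/h = 2×0.0455/10.6
r_cr = 8.58 mm; since the bare radius (30 mm) is above r_cr, any added insulation will reduce heat loss.

r_cr ≈ 8.58 mm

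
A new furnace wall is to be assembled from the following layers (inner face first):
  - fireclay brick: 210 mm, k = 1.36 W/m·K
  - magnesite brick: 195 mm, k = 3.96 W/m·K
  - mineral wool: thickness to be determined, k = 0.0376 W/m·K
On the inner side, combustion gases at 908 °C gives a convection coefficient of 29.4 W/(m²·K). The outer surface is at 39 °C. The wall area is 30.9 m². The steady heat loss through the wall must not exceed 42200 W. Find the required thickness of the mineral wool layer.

L ≈ 15 mm

Using the resistance-network approach (series):
R_inner film = 1/(h_i·A) = 1/(29.4×30.9) = 0.001101 K/W
R_fireclay brick = L/(kA) = 0.21/(1.36×30.9) = 0.004997 K/W
R_magnesite brick = L/(kA) = 0.195/(3.96×30.9) = 0.001594 K/W
Sum of the known resistances R_other = 0.007692 K/W
Required total resistance R_tot = ΔT/Q_allow = 869/42200 = 0.02059 K/W
R_mineral wool = R_tot − R_other = 0.0129 K/W
L = R·k·A = 0.0129×0.0376×30.9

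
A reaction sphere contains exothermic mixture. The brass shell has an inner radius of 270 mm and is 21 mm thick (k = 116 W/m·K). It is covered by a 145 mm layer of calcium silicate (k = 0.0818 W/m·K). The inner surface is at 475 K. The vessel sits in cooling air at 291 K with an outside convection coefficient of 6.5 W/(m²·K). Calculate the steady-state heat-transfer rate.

Q ≈ 156 W

Spherical conduction: R = (1/r_in − 1/r_out)/(4πk) per layer; series-sum.
R_brass shell = (1/0.27 − 1/0.291)/(4π×116) = 1.834×10^-4 K/W
R_calcium silicate = (1/0.291 − 1/0.436)/(4π×0.0818) = 1.112 K/W
R_outer film = 1/(h·4πr_o²) = 1/(6.5×4π×0.436²) = 0.0644 K/W
R_total = 1.176 K/W
Q = ΔT/R_total = 184/1.176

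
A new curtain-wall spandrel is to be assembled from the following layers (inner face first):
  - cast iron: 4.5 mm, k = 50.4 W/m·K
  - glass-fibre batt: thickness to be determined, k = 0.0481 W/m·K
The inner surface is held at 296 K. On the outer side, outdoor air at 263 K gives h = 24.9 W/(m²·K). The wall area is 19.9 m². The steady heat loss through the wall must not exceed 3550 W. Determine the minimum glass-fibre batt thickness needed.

L ≈ 6.96 mm

Treating each layer as a thermal resistance in series:
R_cast iron = L/(kA) = 0.0045/(50.4×19.9) = 4.487×10^-6 K/W
R_outer film = 1/(h_o·A) = 1/(24.9×19.9) = 0.002018 K/W
Sum of the known resistances R_other = 0.002023 K/W
Required total resistance R_tot = ΔT/Q_allow = 33/3550 = 0.009296 K/W
R_glass-fibre batt = R_tot − R_other = 0.007273 K/W
L = R·k·A = 0.007273×0.0481×19.9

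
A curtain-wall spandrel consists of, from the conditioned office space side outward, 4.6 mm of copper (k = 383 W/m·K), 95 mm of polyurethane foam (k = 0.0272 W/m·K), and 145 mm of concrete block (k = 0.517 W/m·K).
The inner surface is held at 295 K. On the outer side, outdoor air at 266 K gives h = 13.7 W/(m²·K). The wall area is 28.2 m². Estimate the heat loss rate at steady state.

Q ≈ 213 W

Thermal resistances in series:
R_copper = L/(kA) = 0.0046/(383×28.2) = 4.259×10^-7 K/W
R_polyurethane foam = L/(kA) = 0.095/(0.0272×28.2) = 0.1239 K/W
R_concrete block = L/(kA) = 0.145/(0.517×28.2) = 0.009946 K/W
R_outer film = 1/(h_o·A) = 1/(13.7×28.2) = 0.002588 K/W
R_total = 0.1364 K/W
Q = ΔT / R_total = 29 / 0.1364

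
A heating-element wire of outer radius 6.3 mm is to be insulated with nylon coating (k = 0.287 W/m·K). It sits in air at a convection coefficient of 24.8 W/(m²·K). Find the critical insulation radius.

r_cr ≈ 11.6 mm

For a cylinder r_cr = k/h = 0.287/24.8
r_cr = 11.6 mm; since the bare radius (6.3 mm) is below r_cr, adding a thin layer of insulation will *increase* heat loss.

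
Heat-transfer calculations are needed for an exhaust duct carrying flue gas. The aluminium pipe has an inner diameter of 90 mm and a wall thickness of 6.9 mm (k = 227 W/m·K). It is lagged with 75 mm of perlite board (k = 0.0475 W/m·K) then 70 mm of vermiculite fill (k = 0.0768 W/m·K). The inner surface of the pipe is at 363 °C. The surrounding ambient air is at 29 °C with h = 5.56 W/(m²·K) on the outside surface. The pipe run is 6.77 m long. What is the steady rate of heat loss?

Q ≈ 558 W

Per-layer cylindrical resistances, series-summed:
R_aluminium pipe wall = ln(51.9/45)/(2π×227×6.77) = 1.477×10^-5 K/W
R_perlite board = ln(126.9/51.9)/(2π×0.0475×6.77) = 0.4425 K/W
R_vermiculite fill = ln(196.9/126.9)/(2π×0.0768×6.77) = 0.1345 K/W
R_outer film = 1/(h_o·2πr_oL) = 1/(5.56×2π×0.1969×6.77) = 0.02147 K/W
R_total = 0.5985 K/W
Q = ΔT/R_total = 334/0.5985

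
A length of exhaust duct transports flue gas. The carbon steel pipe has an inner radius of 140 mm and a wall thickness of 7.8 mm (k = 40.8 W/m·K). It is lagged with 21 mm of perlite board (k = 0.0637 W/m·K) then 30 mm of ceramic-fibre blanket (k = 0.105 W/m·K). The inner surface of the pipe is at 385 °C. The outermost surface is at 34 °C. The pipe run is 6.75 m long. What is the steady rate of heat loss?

Q ≈ 4080 W

For a radial system each layer contributes R = ln(r_out/r_in)/(2πkL); films add R = 1/(hA).
R_carbon steel pipe wall = ln(147.8/140)/(2π×40.8×6.75) = 3.133×10^-5 K/W
R_perlite board = ln(168.8/147.8)/(2π×0.0637×6.75) = 0.04918 K/W
R_ceramic-fibre blanket = ln(198.8/168.8)/(2π×0.105×6.75) = 0.03673 K/W
R_total = 0.08594 K/W
Q = ΔT/R_total = 351/0.08594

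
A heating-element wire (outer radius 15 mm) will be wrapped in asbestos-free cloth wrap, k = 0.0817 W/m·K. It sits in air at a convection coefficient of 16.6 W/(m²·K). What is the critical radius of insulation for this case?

r_cr ≈ 4.92 mm

For a cylinder r_cr = k/h = 0.0817/16.6
r_cr = 4.92 mm; since the bare radius (15 mm) is above r_cr, any added insulation will reduce heat loss.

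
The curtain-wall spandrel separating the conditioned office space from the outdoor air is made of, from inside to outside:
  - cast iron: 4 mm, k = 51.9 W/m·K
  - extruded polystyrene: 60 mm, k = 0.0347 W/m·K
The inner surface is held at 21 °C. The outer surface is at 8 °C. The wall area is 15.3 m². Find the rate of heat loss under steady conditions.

Q ≈ 115 W

Treating each layer as a thermal resistance in series:
R_cast iron = L/(kA) = 0.004/(51.9×15.3) = 5.037×10^-6 K/W
R_extruded polystyrene = L/(kA) = 0.06/(0.0347×15.3) = 0.113 K/W
R_total = 0.113 K/W
Q = ΔT / R_total = 13 / 0.113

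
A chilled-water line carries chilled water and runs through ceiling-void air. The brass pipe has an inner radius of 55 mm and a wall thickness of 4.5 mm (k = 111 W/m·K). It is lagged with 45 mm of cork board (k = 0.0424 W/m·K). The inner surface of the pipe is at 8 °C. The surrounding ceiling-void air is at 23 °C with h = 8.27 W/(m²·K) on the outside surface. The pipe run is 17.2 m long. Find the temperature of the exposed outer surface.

T ≈ 21.8 °C

Radial resistances (cylindrical: R_cond = ln(r_o/r_i)/(2πkL), R_conv = 1/(h·2πrL)):
R_brass pipe wall = ln(59.5/55)/(2π×111×17.2) = 6.556×10^-6 K/W
R_cork board = ln(104.5/59.5)/(2π×0.0424×17.2) = 0.1229 K/W
R_outer film = 1/(h_o·2πr_oL) = 1/(8.27×2π×0.1045×17.2) = 0.01071 K/W
R_total = 0.1336 K/W
Q = ΔT/R_total = 15/0.1336
Q = 112 W
T_interface = T_inner + Q·ΣR(inner→interface) = 8 + 112×0.1229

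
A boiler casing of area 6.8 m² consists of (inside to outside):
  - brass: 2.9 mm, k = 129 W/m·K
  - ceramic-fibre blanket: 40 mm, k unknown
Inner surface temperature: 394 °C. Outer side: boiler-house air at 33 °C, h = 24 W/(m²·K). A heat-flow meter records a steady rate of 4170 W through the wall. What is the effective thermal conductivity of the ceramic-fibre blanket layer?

k ≈ 0.0731 W/(m·K)

Thermal resistances in series:
R_brass = L/(kA) = 0.0029/(129×6.8) = 3.306×10^-6 K/W
R_outer film = 1/(h_o·A) = 1/(24×6.8) = 0.006127 K/W
Sum of known resistances R_other = 0.006131 K/W
Total R = ΔT/Q = 361/4170 = 0.08657 K/W
R_ceramic-fibre blanket = R_total − R_other = 0.08044 K/W
k = L/(R·A) = 0.04/(0.08044×6.8)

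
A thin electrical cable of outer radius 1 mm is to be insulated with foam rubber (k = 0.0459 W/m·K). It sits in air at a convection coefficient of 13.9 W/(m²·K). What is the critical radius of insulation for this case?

r_cr ≈ 3.3 mm

For a cylinder r_cr = k/h = 0.0459/13.9
r_cr = 3.3 mm; since the bare radius (1 mm) is below r_cr, adding a thin layer of insulation will *increase* heat loss.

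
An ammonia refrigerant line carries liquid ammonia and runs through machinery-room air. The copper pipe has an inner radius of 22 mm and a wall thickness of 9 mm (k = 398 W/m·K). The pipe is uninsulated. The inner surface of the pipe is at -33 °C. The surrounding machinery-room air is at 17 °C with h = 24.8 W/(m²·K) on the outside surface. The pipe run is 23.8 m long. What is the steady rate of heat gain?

Treating each annulus and film as a series resistance:
R_copper pipe wall = ln(31/22)/(2π×398×23.8) = 5.762×10^-6 K/W
R_outer film = 1/(h_o·2πr_oL) = 1/(24.8×2π×0.031×23.8) = 0.008698 K/W
R_total = 0.008704 K/W
Q = ΔT/R_total = 50/0.008704

Q ≈ 5740 W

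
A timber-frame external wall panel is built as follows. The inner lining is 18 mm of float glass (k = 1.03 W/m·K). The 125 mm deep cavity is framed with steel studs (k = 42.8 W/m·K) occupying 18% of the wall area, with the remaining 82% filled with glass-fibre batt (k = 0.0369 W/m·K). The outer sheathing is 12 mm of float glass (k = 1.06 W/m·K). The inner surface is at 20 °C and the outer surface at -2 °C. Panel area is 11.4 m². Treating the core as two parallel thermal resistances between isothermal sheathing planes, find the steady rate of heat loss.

Q ≈ 5580 W

Sheathing layers in series; stud and cavity paths in parallel between them.
R_inner = 0.018/(1.03×11.4) = 0.001533 K/W
R_stud  = 0.125/(42.8×0.18×11.4) = 0.001423 K/W
R_cav   = 0.125/(0.0369×0.82×11.4) = 0.3624 K/W
1/R_core = 1/R_stud + 1/R_cav → R_core = 0.001418 K/W
R_outer = 0.012/(1.06×11.4) = 9.93×10^-4 K/W
R_total = 0.003944 K/W
Q = ΔT/R_total = 22/0.003944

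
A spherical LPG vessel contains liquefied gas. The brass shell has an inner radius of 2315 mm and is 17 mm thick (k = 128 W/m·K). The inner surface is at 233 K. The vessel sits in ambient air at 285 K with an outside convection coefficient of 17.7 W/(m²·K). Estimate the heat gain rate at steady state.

Q ≈ 62800 W

Spherical conduction: R = (1/r_in − 1/r_out)/(4πk) per layer; series-sum.
R_brass shell = (1/2.315 − 1/2.332)/(4π×128) = 1.958×10^-6 K/W
R_outer film = 1/(h·4πr_o²) = 1/(17.7×4π×2.332²) = 8.267×10^-4 K/W
R_total = 8.287×10^-4 K/W
Q = ΔT/R_total = 52/8.287×10^-4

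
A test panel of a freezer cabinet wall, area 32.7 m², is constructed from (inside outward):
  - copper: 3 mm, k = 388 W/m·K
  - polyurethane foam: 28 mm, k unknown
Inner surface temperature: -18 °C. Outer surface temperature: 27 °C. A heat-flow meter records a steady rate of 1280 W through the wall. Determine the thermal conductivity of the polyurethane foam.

Using the resistance-network approach (series):
R_copper = L/(kA) = 0.003/(388×32.7) = 2.365×10^-7 K/W
Sum of known resistances R_other = 2.365×10^-7 K/W
Total R = ΔT/Q = 45/1280 = 0.03516 K/W
R_polyurethane foam = R_total − R_other = 0.03516 K/W
k = L/(R·A) = 0.028/(0.03516×32.7)

k ≈ 0.0244 W/(m·K)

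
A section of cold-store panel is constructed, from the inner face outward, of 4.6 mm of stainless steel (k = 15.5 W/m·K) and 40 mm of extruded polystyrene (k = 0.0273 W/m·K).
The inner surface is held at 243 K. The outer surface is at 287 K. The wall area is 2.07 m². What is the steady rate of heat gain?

Q ≈ 62.1 W

Thermal resistances in series:
R_stainless steel = L/(kA) = 0.0046/(15.5×2.07) = 1.434×10^-4 K/W
R_extruded polystyrene = L/(kA) = 0.04/(0.0273×2.07) = 0.7078 K/W
R_total = 0.708 K/W
Q = ΔT / R_total = 44 / 0.708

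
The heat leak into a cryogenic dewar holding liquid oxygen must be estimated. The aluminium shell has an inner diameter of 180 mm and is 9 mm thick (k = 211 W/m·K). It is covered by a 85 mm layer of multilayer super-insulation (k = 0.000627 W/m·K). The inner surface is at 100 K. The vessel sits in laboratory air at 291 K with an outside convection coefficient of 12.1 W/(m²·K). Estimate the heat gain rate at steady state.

For a spherical shell R = (1/r₁ − 1/r₂)/(4πk); film R = 1/(h·4πr²). In series:
R_aluminium shell = (1/0.09 − 1/0.099)/(4π×211) = 3.81×10^-4 K/W
R_multilayer super-insulation = (1/0.099 − 1/0.184)/(4π×0.000627) = 592.2 K/W
R_outer film = 1/(h·4πr_o²) = 1/(12.1×4π×0.184²) = 0.1943 K/W
R_total = 592.4 K/W
Q = ΔT/R_total = 191/592.4

Q ≈ 0.322 W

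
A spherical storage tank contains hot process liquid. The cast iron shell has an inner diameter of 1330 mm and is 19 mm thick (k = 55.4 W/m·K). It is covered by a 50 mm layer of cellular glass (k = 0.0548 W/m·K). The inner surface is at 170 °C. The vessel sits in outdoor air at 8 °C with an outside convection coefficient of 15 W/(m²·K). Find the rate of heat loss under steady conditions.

Q ≈ 1050 W

Radial (spherical) resistances in series:
R_cast iron shell = (1/0.665 − 1/0.684)/(4π×55.4) = 6×10^-5 K/W
R_cellular glass = (1/0.684 − 1/0.734)/(4π×0.0548) = 0.1446 K/W
R_outer film = 1/(h·4πr_o²) = 1/(15×4π×0.734²) = 0.009847 K/W
R_total = 0.1545 K/W
Q = ΔT/R_total = 162/0.1545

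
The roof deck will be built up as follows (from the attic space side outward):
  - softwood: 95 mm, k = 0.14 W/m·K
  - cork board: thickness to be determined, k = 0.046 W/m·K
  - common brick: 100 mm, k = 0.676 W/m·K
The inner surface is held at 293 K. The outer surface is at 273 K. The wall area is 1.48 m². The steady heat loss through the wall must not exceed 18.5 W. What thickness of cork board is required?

Using the resistance-network approach (series):
R_softwood = L/(kA) = 0.095/(0.14×1.48) = 0.4585 K/W
R_common brick = L/(kA) = 0.1/(0.676×1.48) = 0.09995 K/W
Sum of the known resistances R_other = 0.5584 K/W
Required total resistance R_tot = ΔT/Q_allow = 20/18.5 = 1.081 K/W
R_cork board = R_tot − R_other = 0.5226 K/W
L = R·k·A = 0.5226×0.046×1.48

L ≈ 35.6 mm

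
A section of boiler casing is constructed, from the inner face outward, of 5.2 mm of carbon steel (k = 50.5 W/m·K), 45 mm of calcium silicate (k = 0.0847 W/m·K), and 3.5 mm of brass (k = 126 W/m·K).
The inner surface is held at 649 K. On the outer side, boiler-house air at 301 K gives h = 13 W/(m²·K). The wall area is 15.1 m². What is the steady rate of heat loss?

Q ≈ 8640 W

Treating each layer as a thermal resistance in series:
R_carbon steel = L/(kA) = 0.0052/(50.5×15.1) = 6.819×10^-6 K/W
R_calcium silicate = L/(kA) = 0.045/(0.0847×15.1) = 0.03518 K/W
R_brass = L/(kA) = 0.0035/(126×15.1) = 1.84×10^-6 K/W
R_outer film = 1/(h_o·A) = 1/(13×15.1) = 0.005094 K/W
R_total = 0.04029 K/W
Q = ΔT / R_total = 348 / 0.04029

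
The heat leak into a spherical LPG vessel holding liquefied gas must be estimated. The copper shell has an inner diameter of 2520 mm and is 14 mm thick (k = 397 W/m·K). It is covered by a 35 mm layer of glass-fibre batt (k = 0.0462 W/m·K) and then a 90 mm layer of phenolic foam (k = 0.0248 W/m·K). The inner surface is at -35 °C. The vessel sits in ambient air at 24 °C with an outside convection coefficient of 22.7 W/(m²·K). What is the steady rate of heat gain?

Each spherical layer contributes R = (1/r_i − 1/r_o)/(4πk):
R_copper shell = (1/1.26 − 1/1.274)/(4π×397) = 1.748×10^-6 K/W
R_glass-fibre batt = (1/1.274 − 1/1.309)/(4π×0.0462) = 0.03615 K/W
R_phenolic foam = (1/1.309 − 1/1.399)/(4π×0.0248) = 0.1577 K/W
R_outer film = 1/(h·4πr_o²) = 1/(22.7×4π×1.399²) = 0.001791 K/W
R_total = 0.1956 K/W
Q = ΔT/R_total = 59/0.1956

Q ≈ 302 W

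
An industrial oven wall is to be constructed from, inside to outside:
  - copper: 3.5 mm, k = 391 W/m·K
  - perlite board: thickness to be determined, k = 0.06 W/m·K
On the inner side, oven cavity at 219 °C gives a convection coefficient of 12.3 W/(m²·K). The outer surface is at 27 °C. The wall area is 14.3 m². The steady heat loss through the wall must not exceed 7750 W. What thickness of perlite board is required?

Using the resistance-network approach (series):
R_inner film = 1/(h_i·A) = 1/(12.3×14.3) = 0.005685 K/W
R_copper = L/(kA) = 0.0035/(391×14.3) = 6.26×10^-7 K/W
Sum of the known resistances R_other = 0.005686 K/W
Required total resistance R_tot = ΔT/Q_allow = 192/7750 = 0.02477 K/W
R_perlite board = R_tot − R_other = 0.01909 K/W
L = R·k·A = 0.01909×0.06×14.3

L ≈ 16.4 mm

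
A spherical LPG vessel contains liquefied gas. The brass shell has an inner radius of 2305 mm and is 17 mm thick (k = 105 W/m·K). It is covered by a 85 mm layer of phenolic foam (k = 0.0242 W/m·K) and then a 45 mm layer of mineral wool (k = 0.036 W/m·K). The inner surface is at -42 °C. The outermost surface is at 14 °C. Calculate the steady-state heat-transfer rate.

Q ≈ 837 W

Radial (spherical) resistances in series:
R_brass shell = (1/2.305 − 1/2.322)/(4π×105) = 2.407×10^-6 K/W
R_phenolic foam = (1/2.322 − 1/2.407)/(4π×0.0242) = 0.05001 K/W
R_mineral wool = (1/2.407 − 1/2.452)/(4π×0.036) = 0.01685 K/W
R_total = 0.06687 K/W
Q = ΔT/R_total = 56/0.06687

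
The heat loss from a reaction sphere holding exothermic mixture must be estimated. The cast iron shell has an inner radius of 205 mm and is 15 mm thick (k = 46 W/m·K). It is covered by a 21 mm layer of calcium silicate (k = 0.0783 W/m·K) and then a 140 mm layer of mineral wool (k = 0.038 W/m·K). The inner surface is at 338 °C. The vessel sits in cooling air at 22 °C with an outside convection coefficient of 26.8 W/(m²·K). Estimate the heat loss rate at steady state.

Spherical conduction: R = (1/r_in − 1/r_out)/(4πk) per layer; series-sum.
R_cast iron shell = (1/0.205 − 1/0.22)/(4π×46) = 5.754×10^-4 K/W
R_calcium silicate = (1/0.22 − 1/0.241)/(4π×0.0783) = 0.4025 K/W
R_mineral wool = (1/0.241 − 1/0.381)/(4π×0.038) = 3.193 K/W
R_outer film = 1/(h·4πr_o²) = 1/(26.8×4π×0.381²) = 0.02046 K/W
R_total = 3.617 K/W
Q = ΔT/R_total = 316/3.617

Q ≈ 87.4 W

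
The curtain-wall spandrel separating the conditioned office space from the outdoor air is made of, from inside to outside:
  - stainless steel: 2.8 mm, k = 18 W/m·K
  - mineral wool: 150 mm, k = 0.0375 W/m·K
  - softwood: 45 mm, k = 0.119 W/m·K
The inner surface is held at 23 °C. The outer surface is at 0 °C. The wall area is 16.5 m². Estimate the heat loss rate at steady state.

Treating each layer as a thermal resistance in series:
R_stainless steel = L/(kA) = 0.0028/(18×16.5) = 9.428×10^-6 K/W
R_mineral wool = L/(kA) = 0.15/(0.0375×16.5) = 0.2424 K/W
R_softwood = L/(kA) = 0.045/(0.119×16.5) = 0.02292 K/W
R_total = 0.2654 K/W
Q = ΔT / R_total = 23 / 0.2654

Q ≈ 86.7 W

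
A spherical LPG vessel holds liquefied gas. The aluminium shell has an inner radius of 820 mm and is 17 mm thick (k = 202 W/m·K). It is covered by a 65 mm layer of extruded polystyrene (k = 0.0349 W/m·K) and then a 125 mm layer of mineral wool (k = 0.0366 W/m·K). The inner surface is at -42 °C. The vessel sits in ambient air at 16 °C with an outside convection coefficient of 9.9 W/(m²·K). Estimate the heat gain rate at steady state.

For a spherical shell R = (1/r₁ − 1/r₂)/(4πk); film R = 1/(h·4πr²). In series:
R_aluminium shell = (1/0.82 − 1/0.837)/(4π×202) = 9.758×10^-6 K/W
R_extruded polystyrene = (1/0.837 − 1/0.902)/(4π×0.0349) = 0.1963 K/W
R_mineral wool = (1/0.902 − 1/1.027)/(4π×0.0366) = 0.2934 K/W
R_outer film = 1/(h·4πr_o²) = 1/(9.9×4π×1.027²) = 0.007621 K/W
R_total = 0.4973 K/W
Q = ΔT/R_total = 58/0.4973

Q ≈ 117 W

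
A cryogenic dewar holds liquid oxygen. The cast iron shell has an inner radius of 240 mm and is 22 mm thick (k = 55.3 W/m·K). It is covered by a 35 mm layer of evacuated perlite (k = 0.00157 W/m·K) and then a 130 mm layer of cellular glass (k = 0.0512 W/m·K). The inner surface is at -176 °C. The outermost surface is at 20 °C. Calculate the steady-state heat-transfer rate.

Radial (spherical) resistances in series:
R_cast iron shell = (1/0.24 − 1/0.262)/(4π×55.3) = 5.035×10^-4 K/W
R_evacuated perlite = (1/0.262 − 1/0.297)/(4π×0.00157) = 22.8 K/W
R_cellular glass = (1/0.297 − 1/0.427)/(4π×0.0512) = 1.593 K/W
R_total = 24.39 K/W
Q = ΔT/R_total = 196/24.39

Q ≈ 8.04 W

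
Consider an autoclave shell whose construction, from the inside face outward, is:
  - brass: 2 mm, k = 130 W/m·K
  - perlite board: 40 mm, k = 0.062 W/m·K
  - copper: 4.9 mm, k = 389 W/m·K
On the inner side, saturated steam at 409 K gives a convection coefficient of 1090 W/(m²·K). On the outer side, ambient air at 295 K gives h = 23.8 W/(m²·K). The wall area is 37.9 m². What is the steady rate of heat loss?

Using the resistance-network approach (series):
R_inner film = 1/(h_i·A) = 1/(1090×37.9) = 2.421×10^-5 K/W
R_brass = L/(kA) = 0.002/(130×37.9) = 4.059×10^-7 K/W
R_perlite board = L/(kA) = 0.04/(0.062×37.9) = 0.01702 K/W
R_copper = L/(kA) = 0.0049/(389×37.9) = 3.324×10^-7 K/W
R_outer film = 1/(h_o·A) = 1/(23.8×37.9) = 0.001109 K/W
R_total = 0.01816 K/W
Q = ΔT / R_total = 114 / 0.01816

Q ≈ 6280 W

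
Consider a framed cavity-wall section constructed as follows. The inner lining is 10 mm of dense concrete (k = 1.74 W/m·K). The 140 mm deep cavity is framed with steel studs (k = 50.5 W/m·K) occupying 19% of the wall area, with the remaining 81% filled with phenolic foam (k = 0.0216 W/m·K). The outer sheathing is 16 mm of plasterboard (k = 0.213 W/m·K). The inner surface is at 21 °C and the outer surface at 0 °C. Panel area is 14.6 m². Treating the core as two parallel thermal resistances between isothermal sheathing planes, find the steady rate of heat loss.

Sheathing layers in series; stud and cavity paths in parallel between them.
R_inner = 0.01/(1.74×14.6) = 3.936×10^-4 K/W
R_stud  = 0.14/(50.5×0.19×14.6) = 9.994×10^-4 K/W
R_cav   = 0.14/(0.0216×0.81×14.6) = 0.5481 K/W
1/R_core = 1/R_stud + 1/R_cav → R_core = 9.976×10^-4 K/W
R_outer = 0.016/(0.213×14.6) = 0.005145 K/W
R_total = 0.006536 K/W
Q = ΔT/R_total = 21/0.006536

Q ≈ 3210 W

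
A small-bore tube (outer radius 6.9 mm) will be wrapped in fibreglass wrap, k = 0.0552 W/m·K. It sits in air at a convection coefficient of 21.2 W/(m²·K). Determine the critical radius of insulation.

For a cylinder r_cr = k/h = 0.0552/21.2
r_cr = 2.6 mm; since the bare radius (6.9 mm) is above r_cr, any added insulation will reduce heat loss.

r_cr ≈ 2.6 mm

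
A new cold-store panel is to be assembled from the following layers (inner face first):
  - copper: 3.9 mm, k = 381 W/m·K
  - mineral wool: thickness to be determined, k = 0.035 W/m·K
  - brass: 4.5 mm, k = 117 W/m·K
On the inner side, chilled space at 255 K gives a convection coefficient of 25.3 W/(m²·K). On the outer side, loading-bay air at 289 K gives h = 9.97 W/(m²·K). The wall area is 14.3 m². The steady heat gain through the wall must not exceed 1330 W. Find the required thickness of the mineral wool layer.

L ≈ 7.9 mm

Thermal resistances in series:
R_inner film = 1/(h_i·A) = 1/(25.3×14.3) = 0.002764 K/W
R_copper = L/(kA) = 0.0039/(381×14.3) = 7.158×10^-7 K/W
R_brass = L/(kA) = 0.0045/(117×14.3) = 2.69×10^-6 K/W
R_outer film = 1/(h_o·A) = 1/(9.97×14.3) = 0.007014 K/W
Sum of the known resistances R_other = 0.009781 K/W
Required total resistance R_tot = ΔT/Q_allow = 34/1330 = 0.02556 K/W
R_mineral wool = R_tot − R_other = 0.01578 K/W
L = R·k·A = 0.01578×0.035×14.3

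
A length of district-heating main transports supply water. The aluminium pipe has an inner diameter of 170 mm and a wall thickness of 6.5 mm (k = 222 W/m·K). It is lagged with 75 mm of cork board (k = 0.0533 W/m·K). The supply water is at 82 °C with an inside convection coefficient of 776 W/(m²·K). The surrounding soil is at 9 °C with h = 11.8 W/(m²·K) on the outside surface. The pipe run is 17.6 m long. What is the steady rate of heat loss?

Treating each annulus and film as a series resistance:
R_inner film = 1/(h_i·2πr₁L) = 1/(776×2π×0.085×17.6) = 1.371×10^-4 K/W
R_aluminium pipe wall = ln(91.5/85)/(2π×222×17.6) = 3.002×10^-6 K/W
R_cork board = ln(166.5/91.5)/(2π×0.0533×17.6) = 0.1016 K/W
R_outer film = 1/(h_o·2πr_oL) = 1/(11.8×2π×0.1665×17.6) = 0.004603 K/W
R_total = 0.1063 K/W
Q = ΔT/R_total = 73/0.1063

Q ≈ 687 W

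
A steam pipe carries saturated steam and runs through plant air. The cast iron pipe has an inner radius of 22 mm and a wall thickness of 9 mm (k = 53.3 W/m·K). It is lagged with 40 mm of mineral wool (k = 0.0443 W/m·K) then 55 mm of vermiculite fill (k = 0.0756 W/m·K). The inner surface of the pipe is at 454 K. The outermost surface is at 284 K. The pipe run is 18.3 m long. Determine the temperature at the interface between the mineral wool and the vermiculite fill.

Per-layer cylindrical resistances, series-summed:
R_cast iron pipe wall = ln(31/22)/(2π×53.3×18.3) = 5.596×10^-5 K/W
R_mineral wool = ln(71/31)/(2π×0.0443×18.3) = 0.1627 K/W
R_vermiculite fill = ln(126/71)/(2π×0.0756×18.3) = 0.06599 K/W
R_total = 0.2287 K/W
Q = ΔT/R_total = 170/0.2287
Q = 743 W
T_interface = T_inner − Q·ΣR(inner→interface) = 454 − 743×0.1627

T ≈ 333 K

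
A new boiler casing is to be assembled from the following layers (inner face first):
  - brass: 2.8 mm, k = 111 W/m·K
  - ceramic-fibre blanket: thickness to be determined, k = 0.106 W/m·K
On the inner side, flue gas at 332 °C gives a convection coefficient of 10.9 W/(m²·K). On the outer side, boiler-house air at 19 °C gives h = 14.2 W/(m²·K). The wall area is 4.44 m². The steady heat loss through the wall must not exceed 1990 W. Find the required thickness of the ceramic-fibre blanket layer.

Using the resistance-network approach (series):
R_inner film = 1/(h_i·A) = 1/(10.9×4.44) = 0.02066 K/W
R_brass = L/(kA) = 0.0028/(111×4.44) = 5.681×10^-6 K/W
R_outer film = 1/(h_o·A) = 1/(14.2×4.44) = 0.01586 K/W
Sum of the known resistances R_other = 0.03653 K/W
Required total resistance R_tot = ΔT/Q_allow = 313/1990 = 0.1573 K/W
R_ceramic-fibre blanket = R_tot − R_other = 0.1208 K/W
L = R·k·A = 0.1208×0.106×4.44

L ≈ 56.8 mm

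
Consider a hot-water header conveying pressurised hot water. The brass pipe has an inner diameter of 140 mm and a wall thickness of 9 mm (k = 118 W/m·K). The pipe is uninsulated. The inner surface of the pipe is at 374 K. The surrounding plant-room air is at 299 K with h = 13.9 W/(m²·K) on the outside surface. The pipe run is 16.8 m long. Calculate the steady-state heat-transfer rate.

Cylindrical conduction, so R = ln(r₂/r₁)/(2πkL) per layer, in series:
R_brass pipe wall = ln(79/70)/(2π×118×16.8) = 9.711×10^-6 K/W
R_outer film = 1/(h_o·2πr_oL) = 1/(13.9×2π×0.079×16.8) = 0.008627 K/W
R_total = 0.008637 K/W
Q = ΔT/R_total = 75/0.008637

Q ≈ 8680 W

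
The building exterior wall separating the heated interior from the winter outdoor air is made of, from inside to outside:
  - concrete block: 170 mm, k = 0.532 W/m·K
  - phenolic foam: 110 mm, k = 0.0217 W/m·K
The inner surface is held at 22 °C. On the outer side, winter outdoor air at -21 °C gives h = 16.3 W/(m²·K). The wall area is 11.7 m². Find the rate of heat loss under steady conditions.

Treating each layer as a thermal resistance in series:
R_concrete block = L/(kA) = 0.17/(0.532×11.7) = 0.02731 K/W
R_phenolic foam = L/(kA) = 0.11/(0.0217×11.7) = 0.4333 K/W
R_outer film = 1/(h_o·A) = 1/(16.3×11.7) = 0.005244 K/W
R_total = 0.4658 K/W
Q = ΔT / R_total = 43 / 0.4658

Q ≈ 92.3 W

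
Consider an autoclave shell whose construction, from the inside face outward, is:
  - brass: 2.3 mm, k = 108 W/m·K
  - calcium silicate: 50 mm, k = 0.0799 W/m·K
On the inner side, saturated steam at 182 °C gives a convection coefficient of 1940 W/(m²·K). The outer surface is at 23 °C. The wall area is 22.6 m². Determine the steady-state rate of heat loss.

Series thermal resistances:
R_inner film = 1/(h_i·A) = 1/(1940×22.6) = 2.281×10^-5 K/W
R_brass = L/(kA) = 0.0023/(108×22.6) = 9.423×10^-7 K/W
R_calcium silicate = L/(kA) = 0.05/(0.0799×22.6) = 0.02769 K/W
R_total = 0.02771 K/W
Q = ΔT / R_total = 159 / 0.02771

Q ≈ 5740 W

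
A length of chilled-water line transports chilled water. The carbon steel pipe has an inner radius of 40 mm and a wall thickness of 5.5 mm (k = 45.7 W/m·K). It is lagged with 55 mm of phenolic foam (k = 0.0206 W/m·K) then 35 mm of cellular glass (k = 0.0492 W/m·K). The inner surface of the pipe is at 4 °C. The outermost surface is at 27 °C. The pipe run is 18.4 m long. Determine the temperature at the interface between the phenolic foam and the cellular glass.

Treating each annulus and film as a series resistance:
R_carbon steel pipe wall = ln(45.5/40)/(2π×45.7×18.4) = 2.438×10^-5 K/W
R_phenolic foam = ln(100.5/45.5)/(2π×0.0206×18.4) = 0.3327 K/W
R_cellular glass = ln(135.5/100.5)/(2π×0.0492×18.4) = 0.05253 K/W
R_total = 0.3853 K/W
Q = ΔT/R_total = 23/0.3853
Q = 59.7 W
T_interface = T_inner + Q·ΣR(inner→interface) = 4 + 59.7×0.3328

T ≈ 23.9 °C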